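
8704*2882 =25084928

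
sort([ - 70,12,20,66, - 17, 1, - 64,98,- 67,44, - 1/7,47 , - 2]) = [ - 70,-67, -64, - 17,  -  2, - 1/7, 1, 12, 20,44,47,66,  98 ]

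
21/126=1/6 = 0.17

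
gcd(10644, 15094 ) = 2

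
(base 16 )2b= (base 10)43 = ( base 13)34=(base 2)101011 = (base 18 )27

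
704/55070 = 352/27535 = 0.01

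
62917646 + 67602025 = 130519671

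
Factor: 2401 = 7^4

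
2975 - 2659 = 316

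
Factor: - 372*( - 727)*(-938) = -2^3*3^1*7^1*31^1*  67^1*727^1 = - 253676472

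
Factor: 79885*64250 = 5132611250 =2^1*5^4*13^1*257^1*1229^1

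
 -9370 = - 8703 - 667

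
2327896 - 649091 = 1678805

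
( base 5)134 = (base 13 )35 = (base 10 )44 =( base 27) 1h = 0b101100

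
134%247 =134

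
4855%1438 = 541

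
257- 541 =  - 284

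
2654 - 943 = 1711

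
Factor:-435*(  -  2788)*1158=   1404399240 = 2^3*3^2*5^1*17^1 * 29^1*41^1*193^1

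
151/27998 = 151/27998=0.01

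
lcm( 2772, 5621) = 202356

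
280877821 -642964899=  - 362087078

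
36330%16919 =2492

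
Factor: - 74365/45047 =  - 5^1*139^1 *421^( - 1 ) = -695/421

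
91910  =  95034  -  3124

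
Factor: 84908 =2^2*21227^1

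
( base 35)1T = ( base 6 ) 144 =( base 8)100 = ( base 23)2I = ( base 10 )64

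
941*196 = 184436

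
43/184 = 43/184 = 0.23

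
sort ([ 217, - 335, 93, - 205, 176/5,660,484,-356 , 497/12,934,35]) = [ - 356, - 335,  -  205,35, 176/5,  497/12, 93,217,484,660, 934 ] 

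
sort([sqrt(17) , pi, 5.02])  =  [ pi, sqrt(17) , 5.02 ] 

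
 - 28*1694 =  - 47432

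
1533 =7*219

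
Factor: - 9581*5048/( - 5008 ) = 6045611/626 = 2^( - 1)*11^1*13^1*67^1*313^( - 1) *631^1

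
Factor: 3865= 5^1*773^1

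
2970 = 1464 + 1506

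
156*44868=6999408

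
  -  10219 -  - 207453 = 197234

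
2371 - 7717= - 5346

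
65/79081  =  65/79081  =  0.00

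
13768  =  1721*8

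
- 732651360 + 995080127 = 262428767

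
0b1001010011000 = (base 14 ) 1a40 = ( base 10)4760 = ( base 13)2222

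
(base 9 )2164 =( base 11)1222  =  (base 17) 58G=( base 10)1597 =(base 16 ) 63D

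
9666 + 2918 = 12584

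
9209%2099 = 813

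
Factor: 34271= 43^1*797^1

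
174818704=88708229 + 86110475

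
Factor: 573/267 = 89^( - 1)*191^1 =191/89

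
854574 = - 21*( -40694)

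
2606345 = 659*3955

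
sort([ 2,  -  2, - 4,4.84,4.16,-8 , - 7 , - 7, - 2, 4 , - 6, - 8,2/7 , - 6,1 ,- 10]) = [ - 10, - 8, - 8, - 7,-7,- 6, - 6, - 4, - 2, - 2,  2/7,1, 2, 4,4.16,4.84]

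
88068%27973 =4149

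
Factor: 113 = 113^1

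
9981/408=3327/136 = 24.46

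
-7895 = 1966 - 9861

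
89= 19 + 70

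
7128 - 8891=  -1763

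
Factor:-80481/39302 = -2^(-1)*3^1*43^( - 1)*139^1*193^1 * 457^(- 1 ) 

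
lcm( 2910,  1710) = 165870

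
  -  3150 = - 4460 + 1310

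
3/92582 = 3/92582 = 0.00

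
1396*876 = 1222896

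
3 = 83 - 80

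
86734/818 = 43367/409 =106.03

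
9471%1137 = 375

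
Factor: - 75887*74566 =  - 5658590042 = - 2^1*7^1*23^1*37^1*293^1*1621^1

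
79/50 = 1+29/50 = 1.58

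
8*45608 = 364864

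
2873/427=6 + 311/427 = 6.73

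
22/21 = 22/21 = 1.05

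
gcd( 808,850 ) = 2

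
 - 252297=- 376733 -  - 124436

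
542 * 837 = 453654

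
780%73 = 50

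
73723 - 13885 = 59838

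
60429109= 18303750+42125359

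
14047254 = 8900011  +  5147243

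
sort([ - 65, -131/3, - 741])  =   [ - 741 , - 65, - 131/3] 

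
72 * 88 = 6336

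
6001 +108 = 6109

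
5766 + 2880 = 8646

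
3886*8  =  31088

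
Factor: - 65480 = -2^3 * 5^1*  1637^1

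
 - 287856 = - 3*95952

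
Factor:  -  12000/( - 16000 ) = 2^(-2 )*3^1 = 3/4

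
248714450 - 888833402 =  - 640118952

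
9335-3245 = 6090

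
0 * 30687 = 0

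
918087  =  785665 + 132422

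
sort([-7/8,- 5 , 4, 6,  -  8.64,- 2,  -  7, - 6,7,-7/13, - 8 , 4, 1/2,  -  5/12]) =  [- 8.64, - 8, - 7, - 6, - 5, - 2 , - 7/8,-7/13, - 5/12,1/2,4  ,  4,6, 7]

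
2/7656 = 1/3828 = 0.00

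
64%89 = 64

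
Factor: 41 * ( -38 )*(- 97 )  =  151126= 2^1*19^1*41^1*97^1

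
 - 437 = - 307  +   - 130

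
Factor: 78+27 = 3^1*5^1 * 7^1 = 105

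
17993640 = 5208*3455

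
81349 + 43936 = 125285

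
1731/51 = 577/17 = 33.94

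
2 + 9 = 11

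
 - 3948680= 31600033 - 35548713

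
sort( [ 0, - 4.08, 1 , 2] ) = [ - 4.08, 0,1 , 2 ] 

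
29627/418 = 29627/418 = 70.88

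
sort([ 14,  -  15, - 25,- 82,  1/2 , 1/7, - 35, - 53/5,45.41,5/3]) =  [ - 82, - 35 ,-25, - 15,-53/5 , 1/7, 1/2, 5/3,14,45.41] 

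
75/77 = 75/77 = 0.97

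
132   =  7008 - 6876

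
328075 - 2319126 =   -  1991051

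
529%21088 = 529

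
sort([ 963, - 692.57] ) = [  -  692.57,963] 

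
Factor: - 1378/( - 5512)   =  1/4=   2^( - 2 )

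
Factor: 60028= 2^2*43^1 *349^1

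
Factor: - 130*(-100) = 13000 = 2^3*5^3*13^1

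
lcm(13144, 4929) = 39432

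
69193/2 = 69193/2 = 34596.50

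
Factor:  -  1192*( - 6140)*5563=40714929440 =2^5*5^1*149^1*307^1*5563^1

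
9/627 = 3/209 = 0.01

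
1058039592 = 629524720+428514872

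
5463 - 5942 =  - 479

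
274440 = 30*9148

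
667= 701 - 34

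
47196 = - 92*(-513)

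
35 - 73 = - 38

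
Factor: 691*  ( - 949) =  - 655759 = -  13^1*73^1 * 691^1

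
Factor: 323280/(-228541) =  - 2^4*3^2*5^1*509^( - 1 ) = - 720/509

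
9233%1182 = 959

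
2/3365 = 2/3365 = 0.00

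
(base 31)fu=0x1EF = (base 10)495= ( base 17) 1C2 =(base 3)200100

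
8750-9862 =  - 1112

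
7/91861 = 1/13123 =0.00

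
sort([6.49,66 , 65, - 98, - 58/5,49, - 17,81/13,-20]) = [ - 98, - 20, - 17, - 58/5,81/13,6.49,49, 65,66 ]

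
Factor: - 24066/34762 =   -  9/13 = - 3^2*13^( - 1 )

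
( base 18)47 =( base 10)79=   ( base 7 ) 142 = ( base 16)4F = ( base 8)117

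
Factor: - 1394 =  - 2^1 * 17^1*41^1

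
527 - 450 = 77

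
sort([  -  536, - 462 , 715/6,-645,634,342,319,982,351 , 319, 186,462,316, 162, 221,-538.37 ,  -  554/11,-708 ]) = [- 708,  -  645, - 538.37, - 536, - 462,-554/11, 715/6,  162,  186,  221,316, 319, 319 , 342,351, 462,634, 982]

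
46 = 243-197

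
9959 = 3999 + 5960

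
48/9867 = 16/3289  =  0.00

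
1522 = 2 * 761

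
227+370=597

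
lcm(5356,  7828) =101764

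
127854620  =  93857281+33997339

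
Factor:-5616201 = -3^1*367^1*5101^1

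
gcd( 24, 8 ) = 8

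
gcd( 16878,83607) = 87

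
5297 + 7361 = 12658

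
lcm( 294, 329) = 13818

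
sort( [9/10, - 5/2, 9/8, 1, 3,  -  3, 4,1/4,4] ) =[-3, - 5/2, 1/4,  9/10,1,9/8, 3, 4, 4] 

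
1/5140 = 1/5140 =0.00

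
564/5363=564/5363  =  0.11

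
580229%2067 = 1469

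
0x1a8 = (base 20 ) 114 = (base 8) 650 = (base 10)424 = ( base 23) ia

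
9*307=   2763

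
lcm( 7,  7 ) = 7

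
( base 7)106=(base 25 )25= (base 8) 67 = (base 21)2D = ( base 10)55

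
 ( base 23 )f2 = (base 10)347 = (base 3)110212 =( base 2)101011011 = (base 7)1004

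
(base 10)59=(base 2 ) 111011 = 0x3b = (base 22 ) 2f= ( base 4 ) 323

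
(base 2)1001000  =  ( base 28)2G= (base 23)33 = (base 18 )40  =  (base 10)72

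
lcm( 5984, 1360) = 29920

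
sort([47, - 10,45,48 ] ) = [ - 10, 45,47,48] 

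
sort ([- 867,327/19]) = [  -  867,327/19]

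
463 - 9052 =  - 8589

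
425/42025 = 17/1681=0.01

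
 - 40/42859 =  -40/42859 = - 0.00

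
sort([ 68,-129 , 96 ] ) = [ - 129,68,96 ] 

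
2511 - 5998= - 3487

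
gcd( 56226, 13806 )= 6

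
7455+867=8322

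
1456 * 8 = 11648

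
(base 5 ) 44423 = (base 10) 3113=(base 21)715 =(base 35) 2ix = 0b110000101001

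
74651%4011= 2453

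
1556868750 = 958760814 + 598107936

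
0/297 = 0 = 0.00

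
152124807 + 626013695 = 778138502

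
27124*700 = 18986800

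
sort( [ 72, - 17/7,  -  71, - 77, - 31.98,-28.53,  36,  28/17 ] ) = [ - 77,- 71, - 31.98, - 28.53, - 17/7, 28/17, 36,  72] 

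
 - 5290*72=  -  380880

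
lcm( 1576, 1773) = 14184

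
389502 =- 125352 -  - 514854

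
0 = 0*39731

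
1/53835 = 1/53835 = 0.00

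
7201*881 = 6344081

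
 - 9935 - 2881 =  - 12816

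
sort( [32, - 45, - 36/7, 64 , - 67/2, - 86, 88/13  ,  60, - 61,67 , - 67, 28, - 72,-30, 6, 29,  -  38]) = [-86, - 72, - 67,- 61, - 45, - 38, - 67/2,-30, - 36/7,6 , 88/13, 28,29,32, 60, 64,67]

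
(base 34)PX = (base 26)17P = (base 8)1563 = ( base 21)201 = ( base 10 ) 883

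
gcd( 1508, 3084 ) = 4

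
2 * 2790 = 5580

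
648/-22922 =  - 324/11461 = - 0.03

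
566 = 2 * 283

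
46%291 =46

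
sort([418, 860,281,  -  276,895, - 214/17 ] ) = [ - 276,  -  214/17,  281, 418 , 860, 895 ] 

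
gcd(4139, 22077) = 1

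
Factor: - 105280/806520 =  - 56/429 = - 2^3* 3^(-1) * 7^1*11^(-1 ) * 13^( - 1)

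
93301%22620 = 2821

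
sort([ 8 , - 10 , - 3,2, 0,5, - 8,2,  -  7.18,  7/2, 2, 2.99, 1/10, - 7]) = [ - 10,-8, - 7.18 ,-7, - 3, 0 , 1/10, 2,  2, 2, 2.99, 7/2,5, 8 ] 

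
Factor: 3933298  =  2^1*1103^1*1783^1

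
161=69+92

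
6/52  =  3/26  =  0.12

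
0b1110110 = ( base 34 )3G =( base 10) 118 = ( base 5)433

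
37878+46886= 84764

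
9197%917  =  27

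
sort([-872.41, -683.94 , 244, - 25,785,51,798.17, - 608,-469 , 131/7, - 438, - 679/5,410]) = [ - 872.41 , - 683.94, - 608, - 469,  -  438, - 679/5, - 25, 131/7, 51, 244, 410,785,798.17 ] 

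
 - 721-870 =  - 1591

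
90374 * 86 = 7772164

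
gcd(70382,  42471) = 13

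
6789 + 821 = 7610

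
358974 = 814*441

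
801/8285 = 801/8285 = 0.10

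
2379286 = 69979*34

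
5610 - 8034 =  - 2424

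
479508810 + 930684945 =1410193755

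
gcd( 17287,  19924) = 293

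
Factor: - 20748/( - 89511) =6916/29837 = 2^2 * 7^1*13^1*19^1*29837^( -1)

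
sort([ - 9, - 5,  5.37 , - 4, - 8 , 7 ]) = [ - 9, - 8,  -  5, - 4,  5.37,7]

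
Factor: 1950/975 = 2 = 2^1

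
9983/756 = 13+155/756 =13.21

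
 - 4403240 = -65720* 67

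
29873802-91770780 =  - 61896978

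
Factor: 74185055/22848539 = 10597865/3264077 = 5^1*2119573^1*3264077^( - 1)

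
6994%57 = 40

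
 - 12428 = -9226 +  - 3202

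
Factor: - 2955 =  - 3^1*5^1*197^1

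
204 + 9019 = 9223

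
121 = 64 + 57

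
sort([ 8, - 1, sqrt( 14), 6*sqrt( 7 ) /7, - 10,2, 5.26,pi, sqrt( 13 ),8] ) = [ - 10 , - 1 , 2, 6*sqrt(7 )/7, pi, sqrt(13), sqrt( 14 ), 5.26, 8,8] 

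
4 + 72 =76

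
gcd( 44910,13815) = 45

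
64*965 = 61760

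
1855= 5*371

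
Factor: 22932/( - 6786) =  - 2^1*7^2*29^( - 1) = - 98/29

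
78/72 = 1  +  1/12 = 1.08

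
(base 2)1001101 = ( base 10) 77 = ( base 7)140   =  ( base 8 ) 115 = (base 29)2j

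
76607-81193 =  - 4586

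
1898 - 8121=-6223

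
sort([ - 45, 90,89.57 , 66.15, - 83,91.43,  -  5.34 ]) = [ - 83, - 45, - 5.34, 66.15, 89.57 , 90,  91.43 ]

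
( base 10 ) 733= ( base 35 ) KX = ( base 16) 2dd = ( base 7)2065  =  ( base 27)104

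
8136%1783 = 1004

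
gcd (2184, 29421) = 21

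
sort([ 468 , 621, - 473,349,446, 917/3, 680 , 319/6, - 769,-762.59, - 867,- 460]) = [ - 867, - 769, - 762.59, - 473 , - 460,319/6,917/3,  349 , 446, 468,621,680]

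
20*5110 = 102200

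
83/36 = 83/36  =  2.31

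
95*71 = 6745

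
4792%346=294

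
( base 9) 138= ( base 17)6E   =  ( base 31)3n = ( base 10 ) 116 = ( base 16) 74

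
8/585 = 8/585 =0.01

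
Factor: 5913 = 3^4*73^1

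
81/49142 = 81/49142 =0.00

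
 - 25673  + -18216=-43889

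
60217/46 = 60217/46 = 1309.07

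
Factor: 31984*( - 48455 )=-2^4*5^1* 11^1 * 881^1*  1999^1 = - 1549784720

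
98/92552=49/46276= 0.00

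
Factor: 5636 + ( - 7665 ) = - 2029=- 2029^1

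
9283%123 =58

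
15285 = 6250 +9035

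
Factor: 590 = 2^1*5^1 * 59^1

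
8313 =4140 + 4173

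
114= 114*1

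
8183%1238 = 755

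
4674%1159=38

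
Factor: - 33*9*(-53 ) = 3^3 * 11^1*53^1=15741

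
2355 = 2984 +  - 629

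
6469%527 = 145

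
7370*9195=67767150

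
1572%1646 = 1572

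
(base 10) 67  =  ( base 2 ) 1000011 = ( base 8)103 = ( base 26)2f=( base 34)1x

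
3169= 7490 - 4321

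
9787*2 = 19574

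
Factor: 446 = 2^1*223^1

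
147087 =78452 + 68635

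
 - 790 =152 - 942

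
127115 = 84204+42911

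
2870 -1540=1330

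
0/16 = 0 = 0.00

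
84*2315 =194460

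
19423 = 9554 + 9869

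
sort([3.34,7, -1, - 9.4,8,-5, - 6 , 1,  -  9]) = [ - 9.4, - 9, - 6,-5, - 1,1,3.34,7,8]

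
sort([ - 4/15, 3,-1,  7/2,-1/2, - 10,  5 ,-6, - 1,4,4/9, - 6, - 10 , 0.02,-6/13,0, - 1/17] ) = [ - 10, - 10,-6,-6,-1 , - 1, - 1/2,-6/13,-4/15,-1/17,0, 0.02,4/9,3, 7/2, 4,5]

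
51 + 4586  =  4637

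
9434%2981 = 491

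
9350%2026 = 1246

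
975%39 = 0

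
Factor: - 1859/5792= -2^ ( - 5)*11^1*13^2*181^ (-1 ) 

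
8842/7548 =1 + 647/3774 = 1.17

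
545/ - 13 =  - 545/13= - 41.92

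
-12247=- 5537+-6710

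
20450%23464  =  20450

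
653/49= 13+ 16/49=   13.33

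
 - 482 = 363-845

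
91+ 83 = 174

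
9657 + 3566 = 13223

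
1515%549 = 417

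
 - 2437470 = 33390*(  -  73 ) 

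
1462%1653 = 1462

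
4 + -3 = 1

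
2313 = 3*771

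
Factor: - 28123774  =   - 2^1*7^1*37^1*54293^1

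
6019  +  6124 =12143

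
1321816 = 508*2602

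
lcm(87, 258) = 7482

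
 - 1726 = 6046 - 7772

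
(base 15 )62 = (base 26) 3e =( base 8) 134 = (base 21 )48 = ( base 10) 92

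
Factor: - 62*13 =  - 806 = - 2^1*13^1*31^1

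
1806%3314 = 1806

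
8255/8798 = 8255/8798=0.94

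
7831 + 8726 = 16557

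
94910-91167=3743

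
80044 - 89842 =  - 9798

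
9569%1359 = 56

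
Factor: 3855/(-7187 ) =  - 3^1*5^1*257^1*7187^ ( - 1)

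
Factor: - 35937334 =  - 2^1* 1277^1*14071^1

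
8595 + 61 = 8656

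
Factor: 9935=5^1 * 1987^1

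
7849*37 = 290413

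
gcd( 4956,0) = 4956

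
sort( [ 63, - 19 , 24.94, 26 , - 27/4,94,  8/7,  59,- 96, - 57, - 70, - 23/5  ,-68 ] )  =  [ - 96 , - 70, -68,- 57, - 19,- 27/4, - 23/5 , 8/7, 24.94, 26,  59,63, 94]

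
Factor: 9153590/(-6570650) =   -  915359/657065 = - 5^ ( - 1 ) * 881^1*1039^1 * 131413^(-1)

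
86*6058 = 520988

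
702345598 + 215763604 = 918109202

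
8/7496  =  1/937 = 0.00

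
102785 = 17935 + 84850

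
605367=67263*9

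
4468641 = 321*13921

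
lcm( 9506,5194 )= 503818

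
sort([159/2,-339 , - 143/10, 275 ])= [ - 339 , - 143/10, 159/2, 275] 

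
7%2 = 1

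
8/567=8/567 = 0.01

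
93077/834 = 93077/834=111.60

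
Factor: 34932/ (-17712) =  -2^( - 2)*3^( - 2 )*71^1 = - 71/36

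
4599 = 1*4599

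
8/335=8/335=0.02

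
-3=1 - 4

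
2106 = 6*351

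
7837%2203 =1228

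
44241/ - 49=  - 903 + 6/49 = -902.88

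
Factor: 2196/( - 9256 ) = -2^( - 1)*3^2 * 13^(-1)*61^1* 89^( - 1 ) = - 549/2314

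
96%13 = 5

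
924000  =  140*6600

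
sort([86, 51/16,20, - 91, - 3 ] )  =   [ - 91, - 3, 51/16, 20, 86]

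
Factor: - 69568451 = - 69568451^1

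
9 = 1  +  8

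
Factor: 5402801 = 919^1*5879^1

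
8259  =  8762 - 503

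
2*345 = 690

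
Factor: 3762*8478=31894236 = 2^2*3^5*11^1*19^1*157^1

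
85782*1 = 85782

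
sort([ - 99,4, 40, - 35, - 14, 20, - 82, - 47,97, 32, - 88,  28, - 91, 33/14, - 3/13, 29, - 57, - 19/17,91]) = [-99, - 91, - 88, - 82,  -  57, - 47, - 35, - 14,- 19/17,  -  3/13,33/14, 4, 20,28, 29, 32,40, 91, 97 ]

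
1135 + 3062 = 4197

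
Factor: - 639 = -3^2 *71^1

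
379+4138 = 4517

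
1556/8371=1556/8371 = 0.19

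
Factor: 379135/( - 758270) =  - 2^ ( - 1 ) = - 1/2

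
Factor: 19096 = 2^3*7^1*11^1*31^1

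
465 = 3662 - 3197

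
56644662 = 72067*786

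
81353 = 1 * 81353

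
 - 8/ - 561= 8/561 = 0.01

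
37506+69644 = 107150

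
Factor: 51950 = 2^1*5^2*1039^1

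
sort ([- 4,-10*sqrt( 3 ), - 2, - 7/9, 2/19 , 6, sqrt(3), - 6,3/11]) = [ - 10*sqrt( 3 ), - 6, - 4, - 2,- 7/9,2/19 , 3/11 , sqrt( 3), 6]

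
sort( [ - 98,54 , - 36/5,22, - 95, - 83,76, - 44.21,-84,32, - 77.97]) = [ - 98, - 95, - 84, - 83, - 77.97, - 44.21, - 36/5 , 22, 32, 54, 76 ]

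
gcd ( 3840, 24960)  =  1920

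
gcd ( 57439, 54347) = 1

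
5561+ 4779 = 10340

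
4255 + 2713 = 6968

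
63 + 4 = 67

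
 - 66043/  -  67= 985 + 48/67 = 985.72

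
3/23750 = 3/23750= 0.00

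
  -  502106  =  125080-627186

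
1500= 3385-1885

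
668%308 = 52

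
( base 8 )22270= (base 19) 170E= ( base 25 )f10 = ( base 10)9400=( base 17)1F8G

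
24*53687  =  1288488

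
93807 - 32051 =61756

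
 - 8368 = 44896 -53264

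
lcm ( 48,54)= 432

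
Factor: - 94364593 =-94364593^1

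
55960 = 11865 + 44095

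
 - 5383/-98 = 54 + 13/14 = 54.93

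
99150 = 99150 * 1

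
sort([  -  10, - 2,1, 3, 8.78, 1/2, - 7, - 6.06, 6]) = [- 10, - 7, - 6.06, - 2, 1/2,1, 3,6, 8.78 ]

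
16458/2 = 8229 = 8229.00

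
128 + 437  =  565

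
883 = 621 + 262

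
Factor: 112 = 2^4*7^1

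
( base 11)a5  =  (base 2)1110011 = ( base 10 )115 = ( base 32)3j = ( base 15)7a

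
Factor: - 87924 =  - 2^2*3^1*17^1*431^1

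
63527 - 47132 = 16395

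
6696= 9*744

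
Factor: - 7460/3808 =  - 2^ ( - 3 )*5^1*7^( - 1)*17^(-1)*373^1 = - 1865/952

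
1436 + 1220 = 2656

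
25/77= 25/77  =  0.32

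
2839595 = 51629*55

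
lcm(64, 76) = 1216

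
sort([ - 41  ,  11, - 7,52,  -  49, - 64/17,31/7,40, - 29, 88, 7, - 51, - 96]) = [ - 96, - 51, - 49, - 41, - 29, - 7, - 64/17, 31/7,7,11,40,52, 88]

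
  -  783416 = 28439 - 811855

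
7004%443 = 359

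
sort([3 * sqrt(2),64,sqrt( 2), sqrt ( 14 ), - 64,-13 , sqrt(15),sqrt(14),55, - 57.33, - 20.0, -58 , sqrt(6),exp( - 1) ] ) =[ - 64,  -  58,  -  57.33,  -  20.0,-13,exp( - 1), sqrt(2), sqrt(6 ),sqrt(14),sqrt(14), sqrt (15 ), 3*sqrt(2),55, 64]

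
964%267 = 163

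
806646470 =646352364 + 160294106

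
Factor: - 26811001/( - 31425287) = 7^1 * 31^1*123553^1*31425287^( - 1)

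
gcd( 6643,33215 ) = 6643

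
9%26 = 9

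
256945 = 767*335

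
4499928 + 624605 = 5124533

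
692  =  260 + 432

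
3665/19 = 3665/19 = 192.89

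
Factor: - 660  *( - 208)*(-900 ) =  - 2^8*3^3*5^3*11^1*13^1   =  - 123552000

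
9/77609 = 9/77609 = 0.00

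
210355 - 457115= - 246760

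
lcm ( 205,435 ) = 17835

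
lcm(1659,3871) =11613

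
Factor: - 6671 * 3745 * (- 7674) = 2^1 * 3^1 * 5^1*7^2*107^1 * 953^1*1279^1=191718736230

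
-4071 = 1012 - 5083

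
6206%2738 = 730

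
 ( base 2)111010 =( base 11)53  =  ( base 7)112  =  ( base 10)58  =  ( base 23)2C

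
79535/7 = 11362 + 1/7 = 11362.14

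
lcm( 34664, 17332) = 34664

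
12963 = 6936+6027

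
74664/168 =444+3/7=444.43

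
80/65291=80/65291= 0.00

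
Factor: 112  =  2^4 * 7^1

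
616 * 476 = 293216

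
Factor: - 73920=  - 2^6*3^1 *5^1*7^1*11^1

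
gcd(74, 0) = 74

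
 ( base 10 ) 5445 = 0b1010101000101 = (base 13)262b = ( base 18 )GE9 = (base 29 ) 6dm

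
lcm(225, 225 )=225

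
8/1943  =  8/1943 = 0.00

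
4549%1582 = 1385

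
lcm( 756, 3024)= 3024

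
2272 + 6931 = 9203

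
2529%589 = 173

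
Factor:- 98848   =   - 2^5*3089^1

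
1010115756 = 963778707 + 46337049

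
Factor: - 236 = -2^2*59^1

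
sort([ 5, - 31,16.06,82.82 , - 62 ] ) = [ - 62, -31,  5,16.06, 82.82 ]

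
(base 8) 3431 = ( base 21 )42B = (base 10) 1817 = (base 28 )28P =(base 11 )1402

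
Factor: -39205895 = - 5^1*43^1*182353^1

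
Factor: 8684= 2^2*13^1 *167^1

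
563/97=563/97 = 5.80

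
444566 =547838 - 103272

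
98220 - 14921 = 83299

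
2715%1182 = 351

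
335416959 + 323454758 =658871717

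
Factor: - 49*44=-2^2*7^2*11^1 =- 2156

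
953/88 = 10 + 73/88 = 10.83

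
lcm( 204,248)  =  12648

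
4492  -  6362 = - 1870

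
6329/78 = 81+11/78  =  81.14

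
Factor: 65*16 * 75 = 78000 = 2^4*3^1 *5^3 * 13^1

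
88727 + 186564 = 275291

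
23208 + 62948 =86156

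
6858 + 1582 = 8440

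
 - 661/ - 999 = 661/999  =  0.66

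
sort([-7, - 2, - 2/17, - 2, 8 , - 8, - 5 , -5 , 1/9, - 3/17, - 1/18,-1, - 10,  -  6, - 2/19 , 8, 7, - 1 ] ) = [ - 10, - 8, - 7, - 6 , - 5,-5, - 2 , -2, - 1, - 1, - 3/17, - 2/17,-2/19, - 1/18,1/9, 7,  8, 8 ]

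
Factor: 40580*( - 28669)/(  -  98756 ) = 5^1*7^(- 1)*2029^1*3527^(-1 )*28669^1 = 290847005/24689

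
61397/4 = 61397/4 = 15349.25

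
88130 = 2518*35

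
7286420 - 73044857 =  -65758437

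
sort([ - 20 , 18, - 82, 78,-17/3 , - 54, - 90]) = [ - 90,-82,-54,-20 ,-17/3,18,  78 ]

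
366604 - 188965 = 177639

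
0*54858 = 0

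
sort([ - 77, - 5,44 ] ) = [ - 77, - 5, 44 ] 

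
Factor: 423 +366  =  789 = 3^1*263^1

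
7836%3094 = 1648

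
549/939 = 183/313 = 0.58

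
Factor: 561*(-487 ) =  - 3^1 * 11^1*17^1 * 487^1= -273207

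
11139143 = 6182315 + 4956828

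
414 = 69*6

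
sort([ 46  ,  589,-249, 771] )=[-249,46,589 , 771]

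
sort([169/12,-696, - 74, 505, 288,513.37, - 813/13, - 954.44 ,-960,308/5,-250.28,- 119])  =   [ - 960,-954.44 ,-696,  -  250.28,  -  119,  -  74, - 813/13,169/12,308/5 , 288, 505,513.37]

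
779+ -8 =771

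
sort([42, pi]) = [ pi,42 ] 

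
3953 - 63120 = -59167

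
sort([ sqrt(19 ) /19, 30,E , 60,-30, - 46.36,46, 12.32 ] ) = [ - 46.36, - 30,sqrt(19)/19, E,  12.32 , 30,46,60] 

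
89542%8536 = 4182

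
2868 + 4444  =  7312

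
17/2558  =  17/2558 = 0.01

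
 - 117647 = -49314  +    -  68333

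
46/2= 23  =  23.00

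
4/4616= 1/1154 = 0.00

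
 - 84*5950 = -499800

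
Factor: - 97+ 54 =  - 43^1= -43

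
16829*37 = 622673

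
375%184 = 7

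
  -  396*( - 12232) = 4843872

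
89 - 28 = 61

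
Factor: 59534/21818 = 17^2*103^1*10909^(-1) = 29767/10909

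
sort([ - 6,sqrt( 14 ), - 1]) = [-6, - 1, sqrt( 14 )] 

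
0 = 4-4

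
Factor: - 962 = - 2^1*13^1 * 37^1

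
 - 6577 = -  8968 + 2391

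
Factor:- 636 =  -2^2*3^1*53^1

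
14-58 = -44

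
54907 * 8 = 439256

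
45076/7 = 45076/7 = 6439.43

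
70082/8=35041/4=8760.25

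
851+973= 1824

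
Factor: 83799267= 3^1*317^1*88117^1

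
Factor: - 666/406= -3^2*7^( - 1)*29^( - 1 )*37^1=-333/203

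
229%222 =7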